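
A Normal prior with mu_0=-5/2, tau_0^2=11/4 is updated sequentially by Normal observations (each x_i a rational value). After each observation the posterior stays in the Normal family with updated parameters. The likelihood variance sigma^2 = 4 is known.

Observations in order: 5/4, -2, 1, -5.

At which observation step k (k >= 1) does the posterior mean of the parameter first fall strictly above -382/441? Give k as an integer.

k = 3

obs 1: x=5/4 → posterior Normal(-35/36, 44/27)
obs 2: x=-2 → posterior Normal(-193/152, 22/19)
obs 3: x=1 → posterior Normal(-149/196, 44/49)
obs 4: x=-5 → posterior Normal(-123/80, 11/15)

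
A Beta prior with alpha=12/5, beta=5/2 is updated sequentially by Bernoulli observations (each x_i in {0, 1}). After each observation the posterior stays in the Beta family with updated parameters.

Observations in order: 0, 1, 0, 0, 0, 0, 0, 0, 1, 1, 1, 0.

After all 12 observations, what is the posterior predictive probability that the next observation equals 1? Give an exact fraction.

obs 1: x=0 → posterior Beta(12/5, 7/2)
obs 2: x=1 → posterior Beta(17/5, 7/2)
obs 3: x=0 → posterior Beta(17/5, 9/2)
obs 4: x=0 → posterior Beta(17/5, 11/2)
obs 5: x=0 → posterior Beta(17/5, 13/2)
obs 6: x=0 → posterior Beta(17/5, 15/2)
obs 7: x=0 → posterior Beta(17/5, 17/2)
obs 8: x=0 → posterior Beta(17/5, 19/2)
obs 9: x=1 → posterior Beta(22/5, 19/2)
obs 10: x=1 → posterior Beta(27/5, 19/2)
obs 11: x=1 → posterior Beta(32/5, 19/2)
obs 12: x=0 → posterior Beta(32/5, 21/2)

64/169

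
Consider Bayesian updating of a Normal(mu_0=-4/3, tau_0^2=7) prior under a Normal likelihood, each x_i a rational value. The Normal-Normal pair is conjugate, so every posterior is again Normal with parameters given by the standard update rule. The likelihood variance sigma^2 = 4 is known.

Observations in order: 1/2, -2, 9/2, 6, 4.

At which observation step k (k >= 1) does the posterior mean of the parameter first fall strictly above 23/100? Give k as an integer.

obs 1: x=1/2 → posterior Normal(-1/6, 28/11)
obs 2: x=-2 → posterior Normal(-95/108, 14/9)
obs 3: x=9/2 → posterior Normal(47/75, 28/25)
obs 4: x=6 → posterior Normal(173/96, 7/8)
obs 5: x=4 → posterior Normal(257/117, 28/39)

k = 3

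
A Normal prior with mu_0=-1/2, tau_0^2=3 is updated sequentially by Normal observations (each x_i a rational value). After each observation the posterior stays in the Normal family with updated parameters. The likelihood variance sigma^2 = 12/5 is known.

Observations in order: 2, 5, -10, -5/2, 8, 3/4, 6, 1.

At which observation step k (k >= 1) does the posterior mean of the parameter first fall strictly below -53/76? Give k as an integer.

k = 3

obs 1: x=2 → posterior Normal(8/9, 4/3)
obs 2: x=5 → posterior Normal(33/14, 6/7)
obs 3: x=-10 → posterior Normal(-17/19, 12/19)
obs 4: x=-5/2 → posterior Normal(-59/48, 1/2)
obs 5: x=8 → posterior Normal(21/58, 12/29)
obs 6: x=3/4 → posterior Normal(57/136, 6/17)
obs 7: x=6 → posterior Normal(59/52, 4/13)
obs 8: x=1 → posterior Normal(197/176, 3/11)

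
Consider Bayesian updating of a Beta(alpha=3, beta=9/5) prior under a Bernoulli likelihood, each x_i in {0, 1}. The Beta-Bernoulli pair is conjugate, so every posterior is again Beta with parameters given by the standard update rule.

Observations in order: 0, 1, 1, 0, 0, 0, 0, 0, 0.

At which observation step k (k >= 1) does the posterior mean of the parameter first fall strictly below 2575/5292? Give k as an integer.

k = 6

obs 1: x=0 → posterior Beta(3, 14/5)
obs 2: x=1 → posterior Beta(4, 14/5)
obs 3: x=1 → posterior Beta(5, 14/5)
obs 4: x=0 → posterior Beta(5, 19/5)
obs 5: x=0 → posterior Beta(5, 24/5)
obs 6: x=0 → posterior Beta(5, 29/5)
obs 7: x=0 → posterior Beta(5, 34/5)
obs 8: x=0 → posterior Beta(5, 39/5)
obs 9: x=0 → posterior Beta(5, 44/5)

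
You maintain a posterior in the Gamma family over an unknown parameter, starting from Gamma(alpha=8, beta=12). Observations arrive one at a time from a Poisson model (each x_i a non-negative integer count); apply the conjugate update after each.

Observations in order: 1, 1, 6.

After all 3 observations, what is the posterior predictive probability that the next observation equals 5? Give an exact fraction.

6364787696685791015625/1208925819614629174706176

obs 1: x=1 → posterior Gamma(9, 13)
obs 2: x=1 → posterior Gamma(10, 14)
obs 3: x=6 → posterior Gamma(16, 15)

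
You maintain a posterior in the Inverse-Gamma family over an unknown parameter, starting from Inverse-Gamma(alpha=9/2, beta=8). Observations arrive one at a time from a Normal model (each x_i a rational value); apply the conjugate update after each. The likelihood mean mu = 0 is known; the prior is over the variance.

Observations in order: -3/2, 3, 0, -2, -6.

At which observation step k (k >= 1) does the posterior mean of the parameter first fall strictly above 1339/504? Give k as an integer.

obs 1: x=-3/2 → posterior Inverse-Gamma(5, 73/8)
obs 2: x=3 → posterior Inverse-Gamma(11/2, 109/8)
obs 3: x=0 → posterior Inverse-Gamma(6, 109/8)
obs 4: x=-2 → posterior Inverse-Gamma(13/2, 125/8)
obs 5: x=-6 → posterior Inverse-Gamma(7, 269/8)

k = 2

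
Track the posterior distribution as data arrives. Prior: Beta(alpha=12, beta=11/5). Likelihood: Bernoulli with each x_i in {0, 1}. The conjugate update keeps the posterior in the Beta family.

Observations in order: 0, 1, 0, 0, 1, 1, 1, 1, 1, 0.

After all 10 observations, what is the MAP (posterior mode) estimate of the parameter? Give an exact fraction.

85/111

obs 1: x=0 → posterior Beta(12, 16/5)
obs 2: x=1 → posterior Beta(13, 16/5)
obs 3: x=0 → posterior Beta(13, 21/5)
obs 4: x=0 → posterior Beta(13, 26/5)
obs 5: x=1 → posterior Beta(14, 26/5)
obs 6: x=1 → posterior Beta(15, 26/5)
obs 7: x=1 → posterior Beta(16, 26/5)
obs 8: x=1 → posterior Beta(17, 26/5)
obs 9: x=1 → posterior Beta(18, 26/5)
obs 10: x=0 → posterior Beta(18, 31/5)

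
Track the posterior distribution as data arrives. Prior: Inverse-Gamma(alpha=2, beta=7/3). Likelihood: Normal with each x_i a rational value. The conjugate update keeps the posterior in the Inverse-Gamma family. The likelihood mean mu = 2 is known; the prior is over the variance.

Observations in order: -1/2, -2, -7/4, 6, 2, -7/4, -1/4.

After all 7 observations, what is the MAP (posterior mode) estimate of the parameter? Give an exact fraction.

obs 1: x=-1/2 → posterior Inverse-Gamma(5/2, 131/24)
obs 2: x=-2 → posterior Inverse-Gamma(3, 323/24)
obs 3: x=-7/4 → posterior Inverse-Gamma(7/2, 1967/96)
obs 4: x=6 → posterior Inverse-Gamma(4, 2735/96)
obs 5: x=2 → posterior Inverse-Gamma(9/2, 2735/96)
obs 6: x=-7/4 → posterior Inverse-Gamma(5, 1705/48)
obs 7: x=-1/4 → posterior Inverse-Gamma(11/2, 3653/96)

281/48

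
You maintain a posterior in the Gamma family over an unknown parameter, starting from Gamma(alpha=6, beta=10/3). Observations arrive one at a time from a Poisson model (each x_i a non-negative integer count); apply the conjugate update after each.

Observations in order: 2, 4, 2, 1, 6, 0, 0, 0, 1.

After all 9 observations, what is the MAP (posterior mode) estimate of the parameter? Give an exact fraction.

63/37

obs 1: x=2 → posterior Gamma(8, 13/3)
obs 2: x=4 → posterior Gamma(12, 16/3)
obs 3: x=2 → posterior Gamma(14, 19/3)
obs 4: x=1 → posterior Gamma(15, 22/3)
obs 5: x=6 → posterior Gamma(21, 25/3)
obs 6: x=0 → posterior Gamma(21, 28/3)
obs 7: x=0 → posterior Gamma(21, 31/3)
obs 8: x=0 → posterior Gamma(21, 34/3)
obs 9: x=1 → posterior Gamma(22, 37/3)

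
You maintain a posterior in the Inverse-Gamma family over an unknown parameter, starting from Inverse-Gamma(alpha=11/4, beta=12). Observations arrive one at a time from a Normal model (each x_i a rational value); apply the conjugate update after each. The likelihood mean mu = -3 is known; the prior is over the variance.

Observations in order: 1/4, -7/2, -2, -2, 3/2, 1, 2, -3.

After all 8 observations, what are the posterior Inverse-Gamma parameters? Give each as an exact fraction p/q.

alpha=27/4, beta=1569/32

obs 1: x=1/4 → posterior Inverse-Gamma(13/4, 553/32)
obs 2: x=-7/2 → posterior Inverse-Gamma(15/4, 557/32)
obs 3: x=-2 → posterior Inverse-Gamma(17/4, 573/32)
obs 4: x=-2 → posterior Inverse-Gamma(19/4, 589/32)
obs 5: x=3/2 → posterior Inverse-Gamma(21/4, 913/32)
obs 6: x=1 → posterior Inverse-Gamma(23/4, 1169/32)
obs 7: x=2 → posterior Inverse-Gamma(25/4, 1569/32)
obs 8: x=-3 → posterior Inverse-Gamma(27/4, 1569/32)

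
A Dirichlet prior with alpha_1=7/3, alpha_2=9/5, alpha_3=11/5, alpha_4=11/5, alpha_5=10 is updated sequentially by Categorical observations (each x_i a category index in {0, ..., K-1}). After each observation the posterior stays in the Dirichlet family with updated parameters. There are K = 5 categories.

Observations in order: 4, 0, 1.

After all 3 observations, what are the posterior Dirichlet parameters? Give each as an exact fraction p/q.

alpha_1=10/3, alpha_2=14/5, alpha_3=11/5, alpha_4=11/5, alpha_5=11

obs 1: x=4 → posterior Dirichlet(7/3, 9/5, 11/5, 11/5, 11)
obs 2: x=0 → posterior Dirichlet(10/3, 9/5, 11/5, 11/5, 11)
obs 3: x=1 → posterior Dirichlet(10/3, 14/5, 11/5, 11/5, 11)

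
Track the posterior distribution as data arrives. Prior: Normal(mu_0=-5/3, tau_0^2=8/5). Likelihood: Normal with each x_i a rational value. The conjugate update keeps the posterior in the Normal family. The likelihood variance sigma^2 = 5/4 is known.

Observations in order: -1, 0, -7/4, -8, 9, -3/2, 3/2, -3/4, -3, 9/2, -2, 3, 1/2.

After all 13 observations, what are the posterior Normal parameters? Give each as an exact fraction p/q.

obs 1: x=-1 → posterior Normal(-221/171, 40/57)
obs 2: x=0 → posterior Normal(-221/267, 40/89)
obs 3: x=-7/4 → posterior Normal(-389/363, 40/121)
obs 4: x=-8 → posterior Normal(-1157/459, 40/153)
obs 5: x=9 → posterior Normal(-293/555, 8/37)
obs 6: x=-3/2 → posterior Normal(-437/651, 40/217)
obs 7: x=3/2 → posterior Normal(-293/747, 40/249)
obs 8: x=-3/4 → posterior Normal(-365/843, 40/281)
obs 9: x=-3 → posterior Normal(-653/939, 40/313)
obs 10: x=9/2 → posterior Normal(-221/1035, 8/69)
obs 11: x=-2 → posterior Normal(-413/1131, 40/377)
obs 12: x=3 → posterior Normal(-125/1227, 40/409)
obs 13: x=1/2 → posterior Normal(-11/189, 40/441)

mu_0=-11/189, tau_0^2=40/441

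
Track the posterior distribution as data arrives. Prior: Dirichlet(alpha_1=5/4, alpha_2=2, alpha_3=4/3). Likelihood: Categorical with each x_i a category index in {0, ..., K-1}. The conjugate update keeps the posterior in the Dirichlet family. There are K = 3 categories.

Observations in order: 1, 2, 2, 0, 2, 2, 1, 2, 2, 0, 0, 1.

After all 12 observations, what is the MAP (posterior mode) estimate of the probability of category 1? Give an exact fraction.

48/163

obs 1: x=1 → posterior Dirichlet(5/4, 3, 4/3)
obs 2: x=2 → posterior Dirichlet(5/4, 3, 7/3)
obs 3: x=2 → posterior Dirichlet(5/4, 3, 10/3)
obs 4: x=0 → posterior Dirichlet(9/4, 3, 10/3)
obs 5: x=2 → posterior Dirichlet(9/4, 3, 13/3)
obs 6: x=2 → posterior Dirichlet(9/4, 3, 16/3)
obs 7: x=1 → posterior Dirichlet(9/4, 4, 16/3)
obs 8: x=2 → posterior Dirichlet(9/4, 4, 19/3)
obs 9: x=2 → posterior Dirichlet(9/4, 4, 22/3)
obs 10: x=0 → posterior Dirichlet(13/4, 4, 22/3)
obs 11: x=0 → posterior Dirichlet(17/4, 4, 22/3)
obs 12: x=1 → posterior Dirichlet(17/4, 5, 22/3)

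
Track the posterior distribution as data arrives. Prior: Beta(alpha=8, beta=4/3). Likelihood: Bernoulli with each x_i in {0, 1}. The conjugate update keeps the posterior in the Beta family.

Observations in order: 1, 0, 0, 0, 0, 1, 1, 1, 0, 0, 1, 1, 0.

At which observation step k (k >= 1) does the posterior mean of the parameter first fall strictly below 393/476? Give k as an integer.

obs 1: x=1 → posterior Beta(9, 4/3)
obs 2: x=0 → posterior Beta(9, 7/3)
obs 3: x=0 → posterior Beta(9, 10/3)
obs 4: x=0 → posterior Beta(9, 13/3)
obs 5: x=0 → posterior Beta(9, 16/3)
obs 6: x=1 → posterior Beta(10, 16/3)
obs 7: x=1 → posterior Beta(11, 16/3)
obs 8: x=1 → posterior Beta(12, 16/3)
obs 9: x=0 → posterior Beta(12, 19/3)
obs 10: x=0 → posterior Beta(12, 22/3)
obs 11: x=1 → posterior Beta(13, 22/3)
obs 12: x=1 → posterior Beta(14, 22/3)
obs 13: x=0 → posterior Beta(14, 25/3)

k = 2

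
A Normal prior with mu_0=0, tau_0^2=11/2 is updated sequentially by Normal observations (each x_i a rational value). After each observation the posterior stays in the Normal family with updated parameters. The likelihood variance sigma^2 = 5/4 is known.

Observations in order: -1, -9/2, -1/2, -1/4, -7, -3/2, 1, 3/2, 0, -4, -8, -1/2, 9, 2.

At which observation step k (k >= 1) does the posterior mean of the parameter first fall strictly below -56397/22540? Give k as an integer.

obs 1: x=-1 → posterior Normal(-22/27, 55/54)
obs 2: x=-9/2 → posterior Normal(-121/49, 55/98)
obs 3: x=-1/2 → posterior Normal(-132/71, 55/142)
obs 4: x=-1/4 → posterior Normal(-275/186, 55/186)
obs 5: x=-7 → posterior Normal(-583/230, 11/46)
obs 6: x=-3/2 → posterior Normal(-649/274, 55/274)
obs 7: x=1 → posterior Normal(-605/318, 55/318)
obs 8: x=3/2 → posterior Normal(-539/362, 55/362)
obs 9: x=0 → posterior Normal(-77/58, 55/406)
obs 10: x=-4 → posterior Normal(-143/90, 11/90)
obs 11: x=-8 → posterior Normal(-1067/494, 55/494)
obs 12: x=-1/2 → posterior Normal(-1089/538, 55/538)
obs 13: x=9 → posterior Normal(-231/194, 55/582)
obs 14: x=2 → posterior Normal(-605/626, 55/626)

k = 5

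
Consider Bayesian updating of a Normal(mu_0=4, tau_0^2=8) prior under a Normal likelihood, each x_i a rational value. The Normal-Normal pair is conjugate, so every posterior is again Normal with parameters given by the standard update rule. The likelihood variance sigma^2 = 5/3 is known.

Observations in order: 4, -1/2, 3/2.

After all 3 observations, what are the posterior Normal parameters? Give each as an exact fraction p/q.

obs 1: x=4 → posterior Normal(4, 40/29)
obs 2: x=-1/2 → posterior Normal(104/53, 40/53)
obs 3: x=3/2 → posterior Normal(20/11, 40/77)

mu_0=20/11, tau_0^2=40/77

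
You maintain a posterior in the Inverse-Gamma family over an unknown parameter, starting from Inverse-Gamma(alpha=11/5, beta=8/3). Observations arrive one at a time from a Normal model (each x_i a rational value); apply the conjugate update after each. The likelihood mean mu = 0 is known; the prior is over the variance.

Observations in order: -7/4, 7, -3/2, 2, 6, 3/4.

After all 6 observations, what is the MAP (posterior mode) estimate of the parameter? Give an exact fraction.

12025/1488

obs 1: x=-7/4 → posterior Inverse-Gamma(27/10, 403/96)
obs 2: x=7 → posterior Inverse-Gamma(16/5, 2755/96)
obs 3: x=-3/2 → posterior Inverse-Gamma(37/10, 2863/96)
obs 4: x=2 → posterior Inverse-Gamma(21/5, 3055/96)
obs 5: x=6 → posterior Inverse-Gamma(47/10, 4783/96)
obs 6: x=3/4 → posterior Inverse-Gamma(26/5, 2405/48)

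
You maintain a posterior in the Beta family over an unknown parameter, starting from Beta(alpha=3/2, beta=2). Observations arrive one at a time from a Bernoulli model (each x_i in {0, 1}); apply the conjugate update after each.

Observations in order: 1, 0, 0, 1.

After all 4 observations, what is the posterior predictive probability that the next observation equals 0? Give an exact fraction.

obs 1: x=1 → posterior Beta(5/2, 2)
obs 2: x=0 → posterior Beta(5/2, 3)
obs 3: x=0 → posterior Beta(5/2, 4)
obs 4: x=1 → posterior Beta(7/2, 4)

8/15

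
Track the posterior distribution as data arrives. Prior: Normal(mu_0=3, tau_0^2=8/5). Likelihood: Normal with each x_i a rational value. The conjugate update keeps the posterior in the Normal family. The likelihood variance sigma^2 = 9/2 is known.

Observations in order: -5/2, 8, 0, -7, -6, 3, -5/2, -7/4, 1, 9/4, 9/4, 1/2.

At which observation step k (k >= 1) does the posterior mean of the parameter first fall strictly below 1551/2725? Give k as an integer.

obs 1: x=-5/2 → posterior Normal(95/61, 72/61)
obs 2: x=8 → posterior Normal(223/77, 72/77)
obs 3: x=0 → posterior Normal(223/93, 24/31)
obs 4: x=-7 → posterior Normal(111/109, 72/109)
obs 5: x=-6 → posterior Normal(3/25, 72/125)
obs 6: x=3 → posterior Normal(21/47, 24/47)
obs 7: x=-5/2 → posterior Normal(23/157, 72/157)
obs 8: x=-7/4 → posterior Normal(-5/173, 72/173)
obs 9: x=1 → posterior Normal(11/189, 8/21)
obs 10: x=9/4 → posterior Normal(47/205, 72/205)
obs 11: x=9/4 → posterior Normal(83/221, 72/221)
obs 12: x=1/2 → posterior Normal(91/237, 24/79)

k = 5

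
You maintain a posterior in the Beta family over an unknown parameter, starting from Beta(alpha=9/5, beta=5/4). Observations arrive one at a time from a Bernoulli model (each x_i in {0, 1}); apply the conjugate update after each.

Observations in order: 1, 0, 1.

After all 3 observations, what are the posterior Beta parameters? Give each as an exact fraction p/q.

obs 1: x=1 → posterior Beta(14/5, 5/4)
obs 2: x=0 → posterior Beta(14/5, 9/4)
obs 3: x=1 → posterior Beta(19/5, 9/4)

alpha=19/5, beta=9/4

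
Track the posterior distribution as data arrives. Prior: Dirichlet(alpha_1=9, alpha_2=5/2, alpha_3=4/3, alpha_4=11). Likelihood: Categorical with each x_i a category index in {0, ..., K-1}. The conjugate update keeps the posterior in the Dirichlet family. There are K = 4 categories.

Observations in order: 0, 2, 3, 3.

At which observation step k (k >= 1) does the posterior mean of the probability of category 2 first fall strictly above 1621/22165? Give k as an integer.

k = 2

obs 1: x=0 → posterior Dirichlet(10, 5/2, 4/3, 11)
obs 2: x=2 → posterior Dirichlet(10, 5/2, 7/3, 11)
obs 3: x=3 → posterior Dirichlet(10, 5/2, 7/3, 12)
obs 4: x=3 → posterior Dirichlet(10, 5/2, 7/3, 13)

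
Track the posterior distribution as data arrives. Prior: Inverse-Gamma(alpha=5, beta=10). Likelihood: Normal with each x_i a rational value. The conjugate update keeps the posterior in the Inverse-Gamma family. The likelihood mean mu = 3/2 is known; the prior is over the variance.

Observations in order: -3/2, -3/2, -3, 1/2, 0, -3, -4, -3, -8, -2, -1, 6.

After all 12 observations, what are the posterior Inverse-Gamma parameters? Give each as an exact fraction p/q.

obs 1: x=-3/2 → posterior Inverse-Gamma(11/2, 29/2)
obs 2: x=-3/2 → posterior Inverse-Gamma(6, 19)
obs 3: x=-3 → posterior Inverse-Gamma(13/2, 233/8)
obs 4: x=1/2 → posterior Inverse-Gamma(7, 237/8)
obs 5: x=0 → posterior Inverse-Gamma(15/2, 123/4)
obs 6: x=-3 → posterior Inverse-Gamma(8, 327/8)
obs 7: x=-4 → posterior Inverse-Gamma(17/2, 56)
obs 8: x=-3 → posterior Inverse-Gamma(9, 529/8)
obs 9: x=-8 → posterior Inverse-Gamma(19/2, 445/4)
obs 10: x=-2 → posterior Inverse-Gamma(10, 939/8)
obs 11: x=-1 → posterior Inverse-Gamma(21/2, 241/2)
obs 12: x=6 → posterior Inverse-Gamma(11, 1045/8)

alpha=11, beta=1045/8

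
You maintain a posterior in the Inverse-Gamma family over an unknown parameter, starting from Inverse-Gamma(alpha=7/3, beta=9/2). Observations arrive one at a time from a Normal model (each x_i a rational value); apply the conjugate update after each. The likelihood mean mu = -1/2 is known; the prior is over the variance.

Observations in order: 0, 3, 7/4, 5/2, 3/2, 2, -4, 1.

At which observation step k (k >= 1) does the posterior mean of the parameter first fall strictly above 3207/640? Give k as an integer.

obs 1: x=0 → posterior Inverse-Gamma(17/6, 37/8)
obs 2: x=3 → posterior Inverse-Gamma(10/3, 43/4)
obs 3: x=7/4 → posterior Inverse-Gamma(23/6, 425/32)
obs 4: x=5/2 → posterior Inverse-Gamma(13/3, 569/32)
obs 5: x=3/2 → posterior Inverse-Gamma(29/6, 633/32)
obs 6: x=2 → posterior Inverse-Gamma(16/3, 733/32)
obs 7: x=-4 → posterior Inverse-Gamma(35/6, 929/32)
obs 8: x=1 → posterior Inverse-Gamma(19/3, 965/32)

k = 4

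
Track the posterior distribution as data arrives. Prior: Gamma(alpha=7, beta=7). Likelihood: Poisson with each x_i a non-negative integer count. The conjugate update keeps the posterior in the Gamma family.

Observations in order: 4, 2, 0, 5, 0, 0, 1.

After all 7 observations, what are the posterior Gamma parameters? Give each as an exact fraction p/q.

obs 1: x=4 → posterior Gamma(11, 8)
obs 2: x=2 → posterior Gamma(13, 9)
obs 3: x=0 → posterior Gamma(13, 10)
obs 4: x=5 → posterior Gamma(18, 11)
obs 5: x=0 → posterior Gamma(18, 12)
obs 6: x=0 → posterior Gamma(18, 13)
obs 7: x=1 → posterior Gamma(19, 14)

alpha=19, beta=14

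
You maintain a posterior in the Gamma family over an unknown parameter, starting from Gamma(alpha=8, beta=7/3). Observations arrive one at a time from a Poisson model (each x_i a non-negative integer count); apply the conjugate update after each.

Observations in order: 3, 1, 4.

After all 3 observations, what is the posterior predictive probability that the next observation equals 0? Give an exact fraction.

18446744073709551616/288441413567621167681

obs 1: x=3 → posterior Gamma(11, 10/3)
obs 2: x=1 → posterior Gamma(12, 13/3)
obs 3: x=4 → posterior Gamma(16, 16/3)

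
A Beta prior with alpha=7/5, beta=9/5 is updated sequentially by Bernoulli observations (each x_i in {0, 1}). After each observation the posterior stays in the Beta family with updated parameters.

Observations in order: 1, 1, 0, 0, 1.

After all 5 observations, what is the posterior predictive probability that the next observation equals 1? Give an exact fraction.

22/41

obs 1: x=1 → posterior Beta(12/5, 9/5)
obs 2: x=1 → posterior Beta(17/5, 9/5)
obs 3: x=0 → posterior Beta(17/5, 14/5)
obs 4: x=0 → posterior Beta(17/5, 19/5)
obs 5: x=1 → posterior Beta(22/5, 19/5)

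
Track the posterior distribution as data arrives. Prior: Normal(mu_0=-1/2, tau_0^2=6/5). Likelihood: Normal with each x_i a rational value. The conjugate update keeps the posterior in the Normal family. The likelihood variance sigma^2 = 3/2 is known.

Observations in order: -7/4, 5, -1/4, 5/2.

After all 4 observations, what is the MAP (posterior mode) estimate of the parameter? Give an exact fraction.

obs 1: x=-7/4 → posterior Normal(-19/18, 2/3)
obs 2: x=5 → posterior Normal(21/26, 6/13)
obs 3: x=-1/4 → posterior Normal(19/34, 6/17)
obs 4: x=5/2 → posterior Normal(13/14, 2/7)

13/14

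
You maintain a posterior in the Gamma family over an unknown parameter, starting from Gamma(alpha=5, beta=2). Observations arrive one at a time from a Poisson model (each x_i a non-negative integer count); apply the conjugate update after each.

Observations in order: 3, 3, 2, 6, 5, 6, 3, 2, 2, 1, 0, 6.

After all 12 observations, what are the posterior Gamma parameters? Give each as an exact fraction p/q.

obs 1: x=3 → posterior Gamma(8, 3)
obs 2: x=3 → posterior Gamma(11, 4)
obs 3: x=2 → posterior Gamma(13, 5)
obs 4: x=6 → posterior Gamma(19, 6)
obs 5: x=5 → posterior Gamma(24, 7)
obs 6: x=6 → posterior Gamma(30, 8)
obs 7: x=3 → posterior Gamma(33, 9)
obs 8: x=2 → posterior Gamma(35, 10)
obs 9: x=2 → posterior Gamma(37, 11)
obs 10: x=1 → posterior Gamma(38, 12)
obs 11: x=0 → posterior Gamma(38, 13)
obs 12: x=6 → posterior Gamma(44, 14)

alpha=44, beta=14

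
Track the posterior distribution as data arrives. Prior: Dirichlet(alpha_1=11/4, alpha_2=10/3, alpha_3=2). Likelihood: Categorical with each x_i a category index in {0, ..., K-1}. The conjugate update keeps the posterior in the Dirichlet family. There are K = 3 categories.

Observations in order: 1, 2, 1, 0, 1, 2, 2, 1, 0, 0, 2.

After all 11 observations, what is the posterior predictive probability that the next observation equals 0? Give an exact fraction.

69/229

obs 1: x=1 → posterior Dirichlet(11/4, 13/3, 2)
obs 2: x=2 → posterior Dirichlet(11/4, 13/3, 3)
obs 3: x=1 → posterior Dirichlet(11/4, 16/3, 3)
obs 4: x=0 → posterior Dirichlet(15/4, 16/3, 3)
obs 5: x=1 → posterior Dirichlet(15/4, 19/3, 3)
obs 6: x=2 → posterior Dirichlet(15/4, 19/3, 4)
obs 7: x=2 → posterior Dirichlet(15/4, 19/3, 5)
obs 8: x=1 → posterior Dirichlet(15/4, 22/3, 5)
obs 9: x=0 → posterior Dirichlet(19/4, 22/3, 5)
obs 10: x=0 → posterior Dirichlet(23/4, 22/3, 5)
obs 11: x=2 → posterior Dirichlet(23/4, 22/3, 6)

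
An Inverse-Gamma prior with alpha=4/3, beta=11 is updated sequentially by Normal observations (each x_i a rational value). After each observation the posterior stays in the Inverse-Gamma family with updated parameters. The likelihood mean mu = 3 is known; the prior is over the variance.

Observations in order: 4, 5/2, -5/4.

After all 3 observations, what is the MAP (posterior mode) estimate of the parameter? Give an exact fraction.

obs 1: x=4 → posterior Inverse-Gamma(11/6, 23/2)
obs 2: x=5/2 → posterior Inverse-Gamma(7/3, 93/8)
obs 3: x=-5/4 → posterior Inverse-Gamma(17/6, 661/32)

1983/368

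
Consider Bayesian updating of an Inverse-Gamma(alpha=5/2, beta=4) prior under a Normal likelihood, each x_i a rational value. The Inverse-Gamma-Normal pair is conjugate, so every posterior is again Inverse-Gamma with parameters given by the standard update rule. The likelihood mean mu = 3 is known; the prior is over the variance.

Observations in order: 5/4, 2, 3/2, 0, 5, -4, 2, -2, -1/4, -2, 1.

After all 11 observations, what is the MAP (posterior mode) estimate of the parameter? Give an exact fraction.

1135/144

obs 1: x=5/4 → posterior Inverse-Gamma(3, 177/32)
obs 2: x=2 → posterior Inverse-Gamma(7/2, 193/32)
obs 3: x=3/2 → posterior Inverse-Gamma(4, 229/32)
obs 4: x=0 → posterior Inverse-Gamma(9/2, 373/32)
obs 5: x=5 → posterior Inverse-Gamma(5, 437/32)
obs 6: x=-4 → posterior Inverse-Gamma(11/2, 1221/32)
obs 7: x=2 → posterior Inverse-Gamma(6, 1237/32)
obs 8: x=-2 → posterior Inverse-Gamma(13/2, 1637/32)
obs 9: x=-1/4 → posterior Inverse-Gamma(7, 903/16)
obs 10: x=-2 → posterior Inverse-Gamma(15/2, 1103/16)
obs 11: x=1 → posterior Inverse-Gamma(8, 1135/16)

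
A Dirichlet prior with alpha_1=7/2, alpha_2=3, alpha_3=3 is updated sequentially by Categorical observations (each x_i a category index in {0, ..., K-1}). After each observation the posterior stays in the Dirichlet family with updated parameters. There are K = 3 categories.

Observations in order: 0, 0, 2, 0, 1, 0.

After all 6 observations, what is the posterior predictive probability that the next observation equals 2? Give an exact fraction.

obs 1: x=0 → posterior Dirichlet(9/2, 3, 3)
obs 2: x=0 → posterior Dirichlet(11/2, 3, 3)
obs 3: x=2 → posterior Dirichlet(11/2, 3, 4)
obs 4: x=0 → posterior Dirichlet(13/2, 3, 4)
obs 5: x=1 → posterior Dirichlet(13/2, 4, 4)
obs 6: x=0 → posterior Dirichlet(15/2, 4, 4)

8/31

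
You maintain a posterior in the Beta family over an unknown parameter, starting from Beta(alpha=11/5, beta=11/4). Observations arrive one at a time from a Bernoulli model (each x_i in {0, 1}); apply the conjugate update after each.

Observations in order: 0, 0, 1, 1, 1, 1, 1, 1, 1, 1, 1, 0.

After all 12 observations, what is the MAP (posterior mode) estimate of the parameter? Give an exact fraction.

204/299

obs 1: x=0 → posterior Beta(11/5, 15/4)
obs 2: x=0 → posterior Beta(11/5, 19/4)
obs 3: x=1 → posterior Beta(16/5, 19/4)
obs 4: x=1 → posterior Beta(21/5, 19/4)
obs 5: x=1 → posterior Beta(26/5, 19/4)
obs 6: x=1 → posterior Beta(31/5, 19/4)
obs 7: x=1 → posterior Beta(36/5, 19/4)
obs 8: x=1 → posterior Beta(41/5, 19/4)
obs 9: x=1 → posterior Beta(46/5, 19/4)
obs 10: x=1 → posterior Beta(51/5, 19/4)
obs 11: x=1 → posterior Beta(56/5, 19/4)
obs 12: x=0 → posterior Beta(56/5, 23/4)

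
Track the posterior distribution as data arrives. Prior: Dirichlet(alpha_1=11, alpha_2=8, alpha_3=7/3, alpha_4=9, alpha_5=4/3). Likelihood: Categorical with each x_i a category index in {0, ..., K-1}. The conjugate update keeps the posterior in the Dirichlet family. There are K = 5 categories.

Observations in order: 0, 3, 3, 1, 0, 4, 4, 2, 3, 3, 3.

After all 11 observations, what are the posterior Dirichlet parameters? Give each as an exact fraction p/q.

obs 1: x=0 → posterior Dirichlet(12, 8, 7/3, 9, 4/3)
obs 2: x=3 → posterior Dirichlet(12, 8, 7/3, 10, 4/3)
obs 3: x=3 → posterior Dirichlet(12, 8, 7/3, 11, 4/3)
obs 4: x=1 → posterior Dirichlet(12, 9, 7/3, 11, 4/3)
obs 5: x=0 → posterior Dirichlet(13, 9, 7/3, 11, 4/3)
obs 6: x=4 → posterior Dirichlet(13, 9, 7/3, 11, 7/3)
obs 7: x=4 → posterior Dirichlet(13, 9, 7/3, 11, 10/3)
obs 8: x=2 → posterior Dirichlet(13, 9, 10/3, 11, 10/3)
obs 9: x=3 → posterior Dirichlet(13, 9, 10/3, 12, 10/3)
obs 10: x=3 → posterior Dirichlet(13, 9, 10/3, 13, 10/3)
obs 11: x=3 → posterior Dirichlet(13, 9, 10/3, 14, 10/3)

alpha_1=13, alpha_2=9, alpha_3=10/3, alpha_4=14, alpha_5=10/3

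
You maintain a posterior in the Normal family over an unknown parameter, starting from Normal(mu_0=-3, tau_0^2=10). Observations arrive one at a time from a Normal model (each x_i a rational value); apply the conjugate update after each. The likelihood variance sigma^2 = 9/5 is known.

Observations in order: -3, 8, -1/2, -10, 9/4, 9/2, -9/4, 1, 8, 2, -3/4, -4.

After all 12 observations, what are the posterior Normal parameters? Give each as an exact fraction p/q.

obs 1: x=-3 → posterior Normal(-3, 90/59)
obs 2: x=8 → posterior Normal(223/109, 90/109)
obs 3: x=-1/2 → posterior Normal(66/53, 30/53)
obs 4: x=-10 → posterior Normal(-302/209, 90/209)
obs 5: x=9/4 → posterior Normal(-379/518, 90/259)
obs 6: x=9/2 → posterior Normal(71/618, 30/103)
obs 7: x=-9/4 → posterior Normal(-77/359, 90/359)
obs 8: x=1 → posterior Normal(-27/409, 90/409)
obs 9: x=8 → posterior Normal(373/459, 10/51)
obs 10: x=2 → posterior Normal(473/509, 90/509)
obs 11: x=-3/4 → posterior Normal(67/86, 90/559)
obs 12: x=-4 → posterior Normal(157/406, 30/203)

mu_0=157/406, tau_0^2=30/203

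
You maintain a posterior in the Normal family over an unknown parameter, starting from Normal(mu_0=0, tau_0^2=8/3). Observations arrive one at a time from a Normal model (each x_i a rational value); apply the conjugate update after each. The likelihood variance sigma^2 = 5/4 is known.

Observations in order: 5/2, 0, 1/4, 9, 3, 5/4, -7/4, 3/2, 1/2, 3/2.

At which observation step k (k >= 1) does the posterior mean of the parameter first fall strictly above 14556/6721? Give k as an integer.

obs 1: x=5/2 → posterior Normal(80/47, 40/47)
obs 2: x=0 → posterior Normal(80/79, 40/79)
obs 3: x=1/4 → posterior Normal(88/111, 40/111)
obs 4: x=9 → posterior Normal(376/143, 40/143)
obs 5: x=3 → posterior Normal(472/175, 8/35)
obs 6: x=5/4 → posterior Normal(512/207, 40/207)
obs 7: x=-7/4 → posterior Normal(456/239, 40/239)
obs 8: x=3/2 → posterior Normal(504/271, 40/271)
obs 9: x=1/2 → posterior Normal(520/303, 40/303)
obs 10: x=3/2 → posterior Normal(568/335, 8/67)

k = 4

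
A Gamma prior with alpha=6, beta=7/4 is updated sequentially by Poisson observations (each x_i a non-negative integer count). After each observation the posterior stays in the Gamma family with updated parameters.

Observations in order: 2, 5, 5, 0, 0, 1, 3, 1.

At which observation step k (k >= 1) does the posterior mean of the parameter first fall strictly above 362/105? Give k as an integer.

obs 1: x=2 → posterior Gamma(8, 11/4)
obs 2: x=5 → posterior Gamma(13, 15/4)
obs 3: x=5 → posterior Gamma(18, 19/4)
obs 4: x=0 → posterior Gamma(18, 23/4)
obs 5: x=0 → posterior Gamma(18, 27/4)
obs 6: x=1 → posterior Gamma(19, 31/4)
obs 7: x=3 → posterior Gamma(22, 35/4)
obs 8: x=1 → posterior Gamma(23, 39/4)

k = 2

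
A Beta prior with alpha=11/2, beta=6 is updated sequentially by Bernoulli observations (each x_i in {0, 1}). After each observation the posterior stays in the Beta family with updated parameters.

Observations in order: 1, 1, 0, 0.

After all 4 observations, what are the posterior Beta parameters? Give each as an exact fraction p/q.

obs 1: x=1 → posterior Beta(13/2, 6)
obs 2: x=1 → posterior Beta(15/2, 6)
obs 3: x=0 → posterior Beta(15/2, 7)
obs 4: x=0 → posterior Beta(15/2, 8)

alpha=15/2, beta=8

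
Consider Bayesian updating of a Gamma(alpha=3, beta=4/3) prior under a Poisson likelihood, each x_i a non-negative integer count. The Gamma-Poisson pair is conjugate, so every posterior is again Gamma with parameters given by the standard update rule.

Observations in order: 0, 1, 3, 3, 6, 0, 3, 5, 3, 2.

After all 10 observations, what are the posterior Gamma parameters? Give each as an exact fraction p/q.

alpha=29, beta=34/3

obs 1: x=0 → posterior Gamma(3, 7/3)
obs 2: x=1 → posterior Gamma(4, 10/3)
obs 3: x=3 → posterior Gamma(7, 13/3)
obs 4: x=3 → posterior Gamma(10, 16/3)
obs 5: x=6 → posterior Gamma(16, 19/3)
obs 6: x=0 → posterior Gamma(16, 22/3)
obs 7: x=3 → posterior Gamma(19, 25/3)
obs 8: x=5 → posterior Gamma(24, 28/3)
obs 9: x=3 → posterior Gamma(27, 31/3)
obs 10: x=2 → posterior Gamma(29, 34/3)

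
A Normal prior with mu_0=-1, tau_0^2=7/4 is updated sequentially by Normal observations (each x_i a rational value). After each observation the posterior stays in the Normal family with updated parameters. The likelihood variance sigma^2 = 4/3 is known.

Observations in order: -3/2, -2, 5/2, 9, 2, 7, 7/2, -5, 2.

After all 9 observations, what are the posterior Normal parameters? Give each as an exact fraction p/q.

mu_0=703/410, tau_0^2=28/205

obs 1: x=-3/2 → posterior Normal(-95/74, 28/37)
obs 2: x=-2 → posterior Normal(-179/116, 14/29)
obs 3: x=5/2 → posterior Normal(-37/79, 28/79)
obs 4: x=9 → posterior Normal(38/25, 7/25)
obs 5: x=2 → posterior Normal(194/121, 28/121)
obs 6: x=7 → posterior Normal(341/142, 14/71)
obs 7: x=7/2 → posterior Normal(829/326, 28/163)
obs 8: x=-5 → posterior Normal(619/368, 7/46)
obs 9: x=2 → posterior Normal(703/410, 28/205)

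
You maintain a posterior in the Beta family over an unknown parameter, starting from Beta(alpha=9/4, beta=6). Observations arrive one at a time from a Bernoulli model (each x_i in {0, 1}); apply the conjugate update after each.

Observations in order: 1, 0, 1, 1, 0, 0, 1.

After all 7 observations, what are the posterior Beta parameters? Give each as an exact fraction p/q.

obs 1: x=1 → posterior Beta(13/4, 6)
obs 2: x=0 → posterior Beta(13/4, 7)
obs 3: x=1 → posterior Beta(17/4, 7)
obs 4: x=1 → posterior Beta(21/4, 7)
obs 5: x=0 → posterior Beta(21/4, 8)
obs 6: x=0 → posterior Beta(21/4, 9)
obs 7: x=1 → posterior Beta(25/4, 9)

alpha=25/4, beta=9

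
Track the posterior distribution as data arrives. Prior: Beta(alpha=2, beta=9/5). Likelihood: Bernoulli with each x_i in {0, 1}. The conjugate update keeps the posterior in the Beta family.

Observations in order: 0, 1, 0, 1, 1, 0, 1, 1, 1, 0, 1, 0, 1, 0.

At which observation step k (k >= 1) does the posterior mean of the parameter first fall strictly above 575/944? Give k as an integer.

k = 9

obs 1: x=0 → posterior Beta(2, 14/5)
obs 2: x=1 → posterior Beta(3, 14/5)
obs 3: x=0 → posterior Beta(3, 19/5)
obs 4: x=1 → posterior Beta(4, 19/5)
obs 5: x=1 → posterior Beta(5, 19/5)
obs 6: x=0 → posterior Beta(5, 24/5)
obs 7: x=1 → posterior Beta(6, 24/5)
obs 8: x=1 → posterior Beta(7, 24/5)
obs 9: x=1 → posterior Beta(8, 24/5)
obs 10: x=0 → posterior Beta(8, 29/5)
obs 11: x=1 → posterior Beta(9, 29/5)
obs 12: x=0 → posterior Beta(9, 34/5)
obs 13: x=1 → posterior Beta(10, 34/5)
obs 14: x=0 → posterior Beta(10, 39/5)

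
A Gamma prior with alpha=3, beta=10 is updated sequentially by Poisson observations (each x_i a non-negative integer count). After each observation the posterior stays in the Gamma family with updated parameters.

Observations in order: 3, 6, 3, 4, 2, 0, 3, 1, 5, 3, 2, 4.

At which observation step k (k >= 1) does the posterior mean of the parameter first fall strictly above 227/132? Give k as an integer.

k = 12

obs 1: x=3 → posterior Gamma(6, 11)
obs 2: x=6 → posterior Gamma(12, 12)
obs 3: x=3 → posterior Gamma(15, 13)
obs 4: x=4 → posterior Gamma(19, 14)
obs 5: x=2 → posterior Gamma(21, 15)
obs 6: x=0 → posterior Gamma(21, 16)
obs 7: x=3 → posterior Gamma(24, 17)
obs 8: x=1 → posterior Gamma(25, 18)
obs 9: x=5 → posterior Gamma(30, 19)
obs 10: x=3 → posterior Gamma(33, 20)
obs 11: x=2 → posterior Gamma(35, 21)
obs 12: x=4 → posterior Gamma(39, 22)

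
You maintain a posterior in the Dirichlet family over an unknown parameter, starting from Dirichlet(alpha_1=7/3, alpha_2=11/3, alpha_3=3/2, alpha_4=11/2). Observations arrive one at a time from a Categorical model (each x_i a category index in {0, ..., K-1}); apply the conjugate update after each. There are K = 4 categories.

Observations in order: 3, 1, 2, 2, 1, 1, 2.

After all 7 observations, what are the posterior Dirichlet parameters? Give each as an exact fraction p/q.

alpha_1=7/3, alpha_2=20/3, alpha_3=9/2, alpha_4=13/2

obs 1: x=3 → posterior Dirichlet(7/3, 11/3, 3/2, 13/2)
obs 2: x=1 → posterior Dirichlet(7/3, 14/3, 3/2, 13/2)
obs 3: x=2 → posterior Dirichlet(7/3, 14/3, 5/2, 13/2)
obs 4: x=2 → posterior Dirichlet(7/3, 14/3, 7/2, 13/2)
obs 5: x=1 → posterior Dirichlet(7/3, 17/3, 7/2, 13/2)
obs 6: x=1 → posterior Dirichlet(7/3, 20/3, 7/2, 13/2)
obs 7: x=2 → posterior Dirichlet(7/3, 20/3, 9/2, 13/2)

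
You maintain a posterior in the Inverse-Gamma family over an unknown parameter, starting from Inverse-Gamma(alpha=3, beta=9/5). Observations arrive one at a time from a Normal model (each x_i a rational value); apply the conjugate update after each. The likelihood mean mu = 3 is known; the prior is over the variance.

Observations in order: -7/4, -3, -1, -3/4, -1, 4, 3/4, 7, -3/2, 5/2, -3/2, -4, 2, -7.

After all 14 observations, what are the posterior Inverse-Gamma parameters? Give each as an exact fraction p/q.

alpha=10, beta=25683/160

obs 1: x=-7/4 → posterior Inverse-Gamma(7/2, 2093/160)
obs 2: x=-3 → posterior Inverse-Gamma(4, 4973/160)
obs 3: x=-1 → posterior Inverse-Gamma(9/2, 6253/160)
obs 4: x=-3/4 → posterior Inverse-Gamma(5, 3689/80)
obs 5: x=-1 → posterior Inverse-Gamma(11/2, 4329/80)
obs 6: x=4 → posterior Inverse-Gamma(6, 4369/80)
obs 7: x=3/4 → posterior Inverse-Gamma(13/2, 9143/160)
obs 8: x=7 → posterior Inverse-Gamma(7, 10423/160)
obs 9: x=-3/2 → posterior Inverse-Gamma(15/2, 12043/160)
obs 10: x=5/2 → posterior Inverse-Gamma(8, 12063/160)
obs 11: x=-3/2 → posterior Inverse-Gamma(17/2, 13683/160)
obs 12: x=-4 → posterior Inverse-Gamma(9, 17603/160)
obs 13: x=2 → posterior Inverse-Gamma(19/2, 17683/160)
obs 14: x=-7 → posterior Inverse-Gamma(10, 25683/160)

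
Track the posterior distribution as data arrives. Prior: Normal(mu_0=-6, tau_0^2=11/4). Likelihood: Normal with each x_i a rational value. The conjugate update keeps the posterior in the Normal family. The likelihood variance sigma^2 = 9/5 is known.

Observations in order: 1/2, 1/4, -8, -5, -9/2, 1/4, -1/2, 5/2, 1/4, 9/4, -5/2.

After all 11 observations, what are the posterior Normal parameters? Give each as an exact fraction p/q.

mu_0=-2027/1282, tau_0^2=99/641

obs 1: x=1/2 → posterior Normal(-29/14, 99/91)
obs 2: x=1/4 → posterior Normal(-699/584, 99/146)
obs 3: x=-8 → posterior Normal(-2459/804, 33/67)
obs 4: x=-5 → posterior Normal(-3559/1024, 99/256)
obs 5: x=-9/2 → posterior Normal(-4549/1244, 99/311)
obs 6: x=1/4 → posterior Normal(-749/244, 33/122)
obs 7: x=-1/2 → posterior Normal(-1151/421, 99/421)
obs 8: x=5/2 → posterior Normal(-2027/952, 99/476)
obs 9: x=1/4 → posterior Normal(-1333/708, 11/59)
obs 10: x=9/4 → posterior Normal(-438/293, 99/586)
obs 11: x=-5/2 → posterior Normal(-2027/1282, 99/641)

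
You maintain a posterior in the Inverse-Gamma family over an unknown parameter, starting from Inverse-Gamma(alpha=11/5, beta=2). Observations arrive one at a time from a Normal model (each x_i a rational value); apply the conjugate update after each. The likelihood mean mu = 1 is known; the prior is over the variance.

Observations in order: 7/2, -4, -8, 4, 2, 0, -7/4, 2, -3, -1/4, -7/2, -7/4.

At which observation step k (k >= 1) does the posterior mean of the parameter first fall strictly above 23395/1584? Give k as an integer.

obs 1: x=7/2 → posterior Inverse-Gamma(27/10, 41/8)
obs 2: x=-4 → posterior Inverse-Gamma(16/5, 141/8)
obs 3: x=-8 → posterior Inverse-Gamma(37/10, 465/8)
obs 4: x=4 → posterior Inverse-Gamma(21/5, 501/8)
obs 5: x=2 → posterior Inverse-Gamma(47/10, 505/8)
obs 6: x=0 → posterior Inverse-Gamma(26/5, 509/8)
obs 7: x=-7/4 → posterior Inverse-Gamma(57/10, 2157/32)
obs 8: x=2 → posterior Inverse-Gamma(31/5, 2173/32)
obs 9: x=-3 → posterior Inverse-Gamma(67/10, 2429/32)
obs 10: x=-1/4 → posterior Inverse-Gamma(36/5, 1227/16)
obs 11: x=-7/2 → posterior Inverse-Gamma(77/10, 1389/16)
obs 12: x=-7/4 → posterior Inverse-Gamma(41/5, 2899/32)

k = 3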